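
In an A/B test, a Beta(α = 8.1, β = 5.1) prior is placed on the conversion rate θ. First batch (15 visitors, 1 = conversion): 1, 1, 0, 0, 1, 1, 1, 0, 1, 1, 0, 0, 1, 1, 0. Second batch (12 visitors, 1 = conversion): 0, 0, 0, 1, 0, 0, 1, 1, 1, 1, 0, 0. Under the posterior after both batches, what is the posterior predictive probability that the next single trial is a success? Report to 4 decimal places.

0.5498

The Beta prior is conjugate to a Binomial/Bernoulli likelihood; the update adds successes to α and failures to β.
After batch 1: Beta(8.1+9, 5.1+6) = Beta(17.1, 11.1).
After batch 2: Beta(17.1+5, 11.1+7) = Beta(22.1, 18.1).
For a single future Bernoulli trial, P(success | data) = α/(α+β) = 0.5498.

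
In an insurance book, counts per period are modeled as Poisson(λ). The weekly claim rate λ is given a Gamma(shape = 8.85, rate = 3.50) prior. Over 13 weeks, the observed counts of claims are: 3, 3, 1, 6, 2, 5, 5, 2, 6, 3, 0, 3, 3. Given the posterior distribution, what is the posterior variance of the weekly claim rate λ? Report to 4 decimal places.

0.1868

With a Gamma(shape α, rate β) prior, the Poisson likelihood is conjugate: the posterior is Gamma(α + ΣXᵢ, β + n).
Sum of counts S = 42 over n = 13 weeks.
Posterior: Gamma(α+S, β+n) = Gamma(8.85+42, 3.50+13) = Gamma(50.85, 16.50).
Var = α/β² = 50.85/16.50² = 0.1868.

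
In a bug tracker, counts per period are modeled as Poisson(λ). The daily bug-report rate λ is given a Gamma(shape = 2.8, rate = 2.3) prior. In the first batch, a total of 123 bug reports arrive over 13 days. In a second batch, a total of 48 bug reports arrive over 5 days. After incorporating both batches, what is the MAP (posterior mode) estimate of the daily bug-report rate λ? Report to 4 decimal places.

8.5123

With a Gamma(shape α, rate β) prior, the Poisson likelihood is conjugate: the posterior is Gamma(α + ΣXᵢ, β + n).
After batch 1: Gamma(α+S, β+n) = Gamma(2.8+123, 2.3+13) = Gamma(125.8, 15.3).
After batch 2: Gamma(α+S, β+n) = Gamma(125.8+48, 15.3+5) = Gamma(173.8, 20.3).
Mode of Gamma(α,β) for α≥1 is (α−1)/β = 172.8/20.3 = 8.5123.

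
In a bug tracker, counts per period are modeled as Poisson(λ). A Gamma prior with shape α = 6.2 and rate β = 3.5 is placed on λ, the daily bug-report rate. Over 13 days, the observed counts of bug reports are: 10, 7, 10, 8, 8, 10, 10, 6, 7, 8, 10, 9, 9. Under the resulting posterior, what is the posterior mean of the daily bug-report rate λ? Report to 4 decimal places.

7.1636

With a Gamma(shape α, rate β) prior, the Poisson likelihood is conjugate: the posterior is Gamma(α + ΣXᵢ, β + n).
Sum of counts S = 112 over n = 13 days.
Posterior: Gamma(α+S, β+n) = Gamma(6.2+112, 3.5+13) = Gamma(118.2, 16.5).
Posterior mean = α/β = 118.2/16.5 = 7.1636.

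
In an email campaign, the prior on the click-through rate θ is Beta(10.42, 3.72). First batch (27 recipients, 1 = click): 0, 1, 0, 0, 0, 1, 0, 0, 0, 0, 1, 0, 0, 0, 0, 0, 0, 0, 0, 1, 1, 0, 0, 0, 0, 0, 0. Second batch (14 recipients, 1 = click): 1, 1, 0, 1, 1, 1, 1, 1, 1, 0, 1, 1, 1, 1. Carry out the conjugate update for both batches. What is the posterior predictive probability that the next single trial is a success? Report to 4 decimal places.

The Beta prior is conjugate to a Binomial/Bernoulli likelihood; the update adds successes to α and failures to β.
After batch 1: Beta(10.42+5, 3.72+22) = Beta(15.42, 25.72).
After batch 2: Beta(15.42+12, 25.72+2) = Beta(27.42, 27.72).
For a single future Bernoulli trial, P(success | data) = α/(α+β) = 0.4973.

0.4973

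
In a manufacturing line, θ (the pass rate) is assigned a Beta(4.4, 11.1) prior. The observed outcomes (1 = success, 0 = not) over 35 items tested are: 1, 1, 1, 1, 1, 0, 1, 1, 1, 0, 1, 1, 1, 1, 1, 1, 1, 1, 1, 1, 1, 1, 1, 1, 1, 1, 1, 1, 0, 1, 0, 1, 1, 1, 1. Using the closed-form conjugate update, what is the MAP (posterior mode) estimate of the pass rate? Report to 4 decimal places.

0.7093

The Beta prior is conjugate to a Binomial/Bernoulli likelihood; the update adds successes to α and failures to β.
Posterior: Beta(α+k, β+n−k) = Beta(4.4+31, 11.1+4) = Beta(35.4, 15.1).
Mode of Beta(a,b) for a,b>1 is (a−1)/(a+b−2) = 34.4/48.5 = 0.7093.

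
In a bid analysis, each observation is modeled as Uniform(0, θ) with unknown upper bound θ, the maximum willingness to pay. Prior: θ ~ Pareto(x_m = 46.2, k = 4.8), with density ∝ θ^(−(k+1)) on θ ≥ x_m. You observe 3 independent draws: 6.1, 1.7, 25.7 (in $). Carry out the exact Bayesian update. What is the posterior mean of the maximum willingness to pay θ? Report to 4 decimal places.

A Pareto(scale x_m, shape k) prior on the upper bound θ of Uniform(0, θ) is conjugate: posterior is Pareto(max(x_m, max xᵢ), k + n).
Sample maximum = 25.7; prior scale x_m = 46.2 → posterior scale = max = 46.2.
Posterior shape = 4.8 + 3 = 7.8.
E[θ|data] = k·x_m/(k−1) = 7.8·46.2/6.8 = 52.9941.

52.9941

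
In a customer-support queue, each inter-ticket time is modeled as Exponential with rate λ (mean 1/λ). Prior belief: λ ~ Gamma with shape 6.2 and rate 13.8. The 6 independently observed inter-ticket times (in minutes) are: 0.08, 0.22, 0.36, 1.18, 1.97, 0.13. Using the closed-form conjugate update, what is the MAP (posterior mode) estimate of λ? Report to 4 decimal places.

0.6313

With a Gamma(shape α, rate β) prior on the exponential rate λ, the posterior after n observations with total T = Σxᵢ is Gamma(α+n, β+T).
Sum of observations T = 3.94 minutes; n = 6.
Posterior: Gamma(6.2+6, 13.8+3.94) = Gamma(12.2, 17.74).
Mode = (α−1)/β = 0.6313.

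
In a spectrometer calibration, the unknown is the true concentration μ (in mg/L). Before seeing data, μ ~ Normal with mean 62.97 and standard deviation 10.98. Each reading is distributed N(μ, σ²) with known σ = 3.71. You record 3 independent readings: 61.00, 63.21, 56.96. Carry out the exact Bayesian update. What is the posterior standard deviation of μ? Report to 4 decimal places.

For Normal data with known variance σ², a Normal(μ₀, σ₀²) prior on μ is conjugate. Posterior precision = 1/σ₀² + n/σ²; posterior mean is the precision-weighted average of μ₀ and x̄.
σ₀² = 10.98² = 120.5604, σ² = 3.71² = 13.7641; σ² + n·σ₀² = 13.7641 + 3·120.5604 = 375.4453.
Posterior precision = 1/σ₀² + n/σ² = 1/120.5604 + 3/13.7641 = (σ² + n·σ₀²)/(σ₀²σ²) = 375.4453/(120.5604·13.7641); posterior variance σₙ² = σ₀²σ²/(σ² + n·σ₀²) = 120.5604·13.7641/375.4453 = 4.419833.
Posterior SD = √σₙ² = √(120.5604·13.7641/375.4453) = 2.1023.

2.1023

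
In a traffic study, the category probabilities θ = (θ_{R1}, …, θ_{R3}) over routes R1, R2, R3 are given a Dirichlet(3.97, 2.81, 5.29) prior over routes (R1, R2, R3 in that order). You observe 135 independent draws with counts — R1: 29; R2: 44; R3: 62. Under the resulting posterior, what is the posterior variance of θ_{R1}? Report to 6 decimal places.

The Dirichlet prior is conjugate to the Multinomial likelihood: each posterior αⱼ = prior αⱼ + observed count nⱼ.
Posterior concentration: (32.97, 46.81, 67.29), total = 147.07.
Var[θ_j] = α_j(Σα−α_j)/((Σα)²(Σα+1)) = 32.97·114.10/(147.07²·148.07) = 0.001175.

0.001175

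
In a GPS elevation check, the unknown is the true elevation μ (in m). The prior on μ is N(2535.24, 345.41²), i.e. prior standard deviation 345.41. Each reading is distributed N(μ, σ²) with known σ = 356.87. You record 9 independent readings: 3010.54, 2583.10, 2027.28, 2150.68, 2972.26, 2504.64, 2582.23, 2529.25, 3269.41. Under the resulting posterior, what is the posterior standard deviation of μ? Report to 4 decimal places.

For Normal data with known variance σ², a Normal(μ₀, σ₀²) prior on μ is conjugate. Posterior precision = 1/σ₀² + n/σ²; posterior mean is the precision-weighted average of μ₀ and x̄.
σ₀² = 345.41² = 119308.0681, σ² = 356.87² = 127356.1969; σ² + n·σ₀² = 127356.1969 + 9·119308.0681 = 1201128.8098.
Posterior precision = 1/σ₀² + n/σ² = 1/119308.0681 + 9/127356.1969 = (σ² + n·σ₀²)/(σ₀²σ²) = 1201128.8098/(119308.0681·127356.1969); posterior variance σₙ² = σ₀²σ²/(σ² + n·σ₀²) = 119308.0681·127356.1969/1201128.8098 = 12650.285039.
Posterior SD = √σₙ² = √(119308.0681·127356.1969/1201128.8098) = 112.4735.

112.4735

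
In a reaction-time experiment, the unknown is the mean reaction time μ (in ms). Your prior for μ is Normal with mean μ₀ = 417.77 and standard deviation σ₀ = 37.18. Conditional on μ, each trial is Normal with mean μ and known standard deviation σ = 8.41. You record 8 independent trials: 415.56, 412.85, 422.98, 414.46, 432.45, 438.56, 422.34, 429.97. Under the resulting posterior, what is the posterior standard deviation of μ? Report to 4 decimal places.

2.9639

For Normal data with known variance σ², a Normal(μ₀, σ₀²) prior on μ is conjugate. Posterior precision = 1/σ₀² + n/σ²; posterior mean is the precision-weighted average of μ₀ and x̄.
σ₀² = 37.18² = 1382.3524, σ² = 8.41² = 70.7281; σ² + n·σ₀² = 70.7281 + 8·1382.3524 = 11129.5473.
Posterior precision = 1/σ₀² + n/σ² = 1/1382.3524 + 8/70.7281 = (σ² + n·σ₀²)/(σ₀²σ²) = 11129.5473/(1382.3524·70.7281); posterior variance σₙ² = σ₀²σ²/(σ² + n·σ₀²) = 1382.3524·70.7281/11129.5473 = 8.784828.
Posterior SD = √σₙ² = √(1382.3524·70.7281/11129.5473) = 2.9639.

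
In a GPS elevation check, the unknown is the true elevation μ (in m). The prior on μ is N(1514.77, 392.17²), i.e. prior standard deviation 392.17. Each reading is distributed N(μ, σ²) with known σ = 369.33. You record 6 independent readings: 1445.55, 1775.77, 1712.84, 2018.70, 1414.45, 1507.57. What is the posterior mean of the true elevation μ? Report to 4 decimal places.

For Normal data with known variance σ², a Normal(μ₀, σ₀²) prior on μ is conjugate. Posterior precision = 1/σ₀² + n/σ²; posterior mean is the precision-weighted average of μ₀ and x̄.
Σxᵢ = 1445.55 + 1775.77 + 1712.84 + 2018.70 + 1414.45 + 1507.57 = 9874.88, so n·x̄ = 9874.88.
σ₀² = 392.17² = 153797.3089, σ² = 369.33² = 136404.6489; σ² + n·σ₀² = 136404.6489 + 6·153797.3089 = 1059188.5023.
Posterior mean = (μ₀/σ₀² + n·x̄/σ²)/(1/σ₀² + n/σ²) = (σ²·μ₀ + σ₀²·n·x̄)/(σ² + n·σ₀²) = (136404.6489·1514.77 + 153797.3089·9874.88)/1059188.5023 = 1725351639.724685/1059188.5023 = 1628.9373.

1628.9373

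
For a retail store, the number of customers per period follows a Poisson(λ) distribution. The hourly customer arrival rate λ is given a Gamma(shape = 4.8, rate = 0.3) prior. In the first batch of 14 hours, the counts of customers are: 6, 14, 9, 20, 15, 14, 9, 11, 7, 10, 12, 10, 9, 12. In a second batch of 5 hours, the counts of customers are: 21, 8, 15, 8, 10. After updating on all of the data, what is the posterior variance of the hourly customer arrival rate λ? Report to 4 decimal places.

0.6035

With a Gamma(shape α, rate β) prior, the Poisson likelihood is conjugate: the posterior is Gamma(α + ΣXᵢ, β + n).
Batch 1: sum of counts S = 158 over n = 14 hours.
After batch 1: Gamma(α+S, β+n) = Gamma(4.8+158, 0.3+14) = Gamma(162.8, 14.3).
Batch 2: sum of counts S = 62 over n = 5 hours.
After batch 2: Gamma(α+S, β+n) = Gamma(162.8+62, 14.3+5) = Gamma(224.8, 19.3).
Var = α/β² = 224.8/19.3² = 0.6035.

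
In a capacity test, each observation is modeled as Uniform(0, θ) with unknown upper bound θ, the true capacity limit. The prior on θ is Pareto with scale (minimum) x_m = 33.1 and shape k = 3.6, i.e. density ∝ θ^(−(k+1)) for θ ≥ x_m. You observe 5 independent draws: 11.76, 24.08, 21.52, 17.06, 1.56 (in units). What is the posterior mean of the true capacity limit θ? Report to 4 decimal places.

A Pareto(scale x_m, shape k) prior on the upper bound θ of Uniform(0, θ) is conjugate: posterior is Pareto(max(x_m, max xᵢ), k + n).
Sample maximum = 24.08; prior scale x_m = 33.1 → posterior scale = max = 33.10.
Posterior shape = 3.6 + 5 = 8.6.
E[θ|data] = k·x_m/(k−1) = 8.6·33.10/7.6 = 37.4553.

37.4553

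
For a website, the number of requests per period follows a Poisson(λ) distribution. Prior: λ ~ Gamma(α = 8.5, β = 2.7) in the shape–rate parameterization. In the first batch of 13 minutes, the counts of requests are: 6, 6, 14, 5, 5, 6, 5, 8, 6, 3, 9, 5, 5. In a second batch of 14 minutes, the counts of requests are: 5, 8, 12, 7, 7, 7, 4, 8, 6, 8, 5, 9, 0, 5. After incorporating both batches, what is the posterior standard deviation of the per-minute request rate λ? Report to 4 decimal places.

0.4549

With a Gamma(shape α, rate β) prior, the Poisson likelihood is conjugate: the posterior is Gamma(α + ΣXᵢ, β + n).
Batch 1: sum of counts S = 83 over n = 13 minutes.
After batch 1: Gamma(α+S, β+n) = Gamma(8.5+83, 2.7+13) = Gamma(91.5, 15.7).
Batch 2: sum of counts S = 91 over n = 14 minutes.
After batch 2: Gamma(α+S, β+n) = Gamma(91.5+91, 15.7+14) = Gamma(182.5, 29.7).
SD = √α/β = √182.5/29.7 = 0.4549.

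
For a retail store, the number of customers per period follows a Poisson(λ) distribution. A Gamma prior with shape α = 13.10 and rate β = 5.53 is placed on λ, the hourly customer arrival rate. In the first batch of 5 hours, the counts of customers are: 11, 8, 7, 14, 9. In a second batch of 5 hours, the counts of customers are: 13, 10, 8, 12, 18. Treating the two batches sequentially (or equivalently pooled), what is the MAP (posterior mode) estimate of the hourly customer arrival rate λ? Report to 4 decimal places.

With a Gamma(shape α, rate β) prior, the Poisson likelihood is conjugate: the posterior is Gamma(α + ΣXᵢ, β + n).
Batch 1: sum of counts S = 49 over n = 5 hours.
After batch 1: Gamma(α+S, β+n) = Gamma(13.10+49, 5.53+5) = Gamma(62.10, 10.53).
Batch 2: sum of counts S = 61 over n = 5 hours.
After batch 2: Gamma(α+S, β+n) = Gamma(62.10+61, 10.53+5) = Gamma(123.10, 15.53).
Mode of Gamma(α,β) for α≥1 is (α−1)/β = 122.10/15.53 = 7.8622.

7.8622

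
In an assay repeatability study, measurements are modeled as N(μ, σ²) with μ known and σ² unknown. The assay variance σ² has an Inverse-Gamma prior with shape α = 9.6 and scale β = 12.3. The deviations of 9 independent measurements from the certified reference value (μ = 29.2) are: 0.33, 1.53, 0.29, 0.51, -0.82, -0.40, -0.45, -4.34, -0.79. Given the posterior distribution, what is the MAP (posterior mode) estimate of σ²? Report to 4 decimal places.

With known mean μ and an Inverse-Gamma(α, β) prior on σ², the Normal likelihood is conjugate: posterior is Inv-Gamma(α + n/2, β + Σ(xᵢ−μ)²/2).
Σ(xᵢ−μ)² = (0.33)² + (1.53)² + (0.29)² + (0.51)² + (-0.82)² + (-0.40)² + (-0.45)² + (-4.34)² + (-0.79)² = 23.2886.
Posterior: Inv-Gamma(9.6 + 9/2, 12.3 + 23.2886/2) = Inv-Gamma(14.10, 23.94430).
Mode = β/(α+1) = 23.94430/15.10 = 1.5857.

1.5857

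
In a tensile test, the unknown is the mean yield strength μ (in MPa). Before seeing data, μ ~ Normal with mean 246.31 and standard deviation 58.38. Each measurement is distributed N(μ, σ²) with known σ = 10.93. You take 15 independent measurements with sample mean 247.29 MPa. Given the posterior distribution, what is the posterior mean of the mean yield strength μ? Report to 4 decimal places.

For Normal data with known variance σ², a Normal(μ₀, σ₀²) prior on μ is conjugate. Posterior precision = 1/σ₀² + n/σ²; posterior mean is the precision-weighted average of μ₀ and x̄.
n·x̄ = 15·247.29 = 3709.35.
σ₀² = 58.38² = 3408.2244, σ² = 10.93² = 119.4649; σ² + n·σ₀² = 119.4649 + 15·3408.2244 = 51242.8309.
Posterior mean = (μ₀/σ₀² + n·x̄/σ²)/(1/σ₀² + n/σ²) = (σ²·μ₀ + σ₀²·n·x̄)/(σ² + n·σ₀²) = (119.4649·246.31 + 3408.2244·3709.35)/51242.8309 = 12671722.577659/51242.8309 = 247.2877.

247.2877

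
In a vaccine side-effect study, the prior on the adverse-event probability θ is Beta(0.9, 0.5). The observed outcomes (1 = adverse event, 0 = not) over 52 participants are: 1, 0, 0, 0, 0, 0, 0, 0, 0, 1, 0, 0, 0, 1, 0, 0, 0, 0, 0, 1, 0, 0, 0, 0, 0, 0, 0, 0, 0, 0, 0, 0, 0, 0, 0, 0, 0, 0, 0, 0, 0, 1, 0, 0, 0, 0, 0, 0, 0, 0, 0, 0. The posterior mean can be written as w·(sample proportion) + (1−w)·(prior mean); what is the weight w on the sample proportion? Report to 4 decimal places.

The Beta prior is conjugate to a Binomial/Bernoulli likelihood; the update adds successes to α and failures to β.
Posterior mean = (α₀+k)/(α₀+β₀+n) = [n/(α₀+β₀+n)]·(k/n) + [(α₀+β₀)/(α₀+β₀+n)]·α₀/(α₀+β₀), so only n and the prior enter the weight.
The weight on the data is w = n/(α₀+β₀+n) = 52/(0.9+0.5+52) = 52/53.4 = 0.9738.

0.9738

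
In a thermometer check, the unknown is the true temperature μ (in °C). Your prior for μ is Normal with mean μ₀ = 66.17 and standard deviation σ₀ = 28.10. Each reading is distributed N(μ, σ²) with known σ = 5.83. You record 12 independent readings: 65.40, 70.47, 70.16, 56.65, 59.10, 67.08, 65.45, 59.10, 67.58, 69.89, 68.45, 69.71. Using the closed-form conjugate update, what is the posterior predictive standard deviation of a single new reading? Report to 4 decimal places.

6.0672

For Normal data with known variance σ², a Normal(μ₀, σ₀²) prior on μ is conjugate. Posterior precision = 1/σ₀² + n/σ²; posterior mean is the precision-weighted average of μ₀ and x̄.
σ₀² = 28.10² = 789.61, σ² = 5.83² = 33.9889; σ² + n·σ₀² = 33.9889 + 12·789.61 = 9509.3089.
Posterior precision = 1/σ₀² + n/σ² = 1/789.61 + 12/33.9889 = (σ² + n·σ₀²)/(σ₀²σ²) = 9509.3089/(789.61·33.9889); posterior variance σₙ² = σ₀²σ²/(σ² + n·σ₀²) = 789.61·33.9889/9509.3089 = 2.822285.
Predictive variance for one new observation = σₙ² + σ² = 789.61·33.9889/9509.3089 + 33.9889 = σ²·(σ₀² + 9509.3089)/9509.3089 = 33.9889·10298.9189/9509.3089 = 36.811185; SD = √(33.9889·10298.9189/9509.3089) = 6.0672.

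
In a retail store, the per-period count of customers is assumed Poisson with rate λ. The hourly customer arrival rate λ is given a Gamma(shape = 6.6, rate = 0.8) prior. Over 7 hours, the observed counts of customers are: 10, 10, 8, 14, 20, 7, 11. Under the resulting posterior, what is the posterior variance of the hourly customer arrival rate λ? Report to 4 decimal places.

1.4234

With a Gamma(shape α, rate β) prior, the Poisson likelihood is conjugate: the posterior is Gamma(α + ΣXᵢ, β + n).
Sum of counts S = 80 over n = 7 hours.
Posterior: Gamma(α+S, β+n) = Gamma(6.6+80, 0.8+7) = Gamma(86.6, 7.8).
Var = α/β² = 86.6/7.8² = 1.4234.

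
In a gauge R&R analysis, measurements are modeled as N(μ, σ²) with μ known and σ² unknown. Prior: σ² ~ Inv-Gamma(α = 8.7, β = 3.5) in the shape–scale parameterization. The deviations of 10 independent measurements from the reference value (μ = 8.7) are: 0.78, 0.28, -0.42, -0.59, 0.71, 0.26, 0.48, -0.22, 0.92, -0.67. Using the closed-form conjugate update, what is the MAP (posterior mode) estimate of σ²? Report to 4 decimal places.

0.3523

With known mean μ and an Inverse-Gamma(α, β) prior on σ², the Normal likelihood is conjugate: posterior is Inv-Gamma(α + n/2, β + Σ(xᵢ−μ)²/2).
Σ(xᵢ−μ)² = (0.78)² + (0.28)² + (-0.42)² + (-0.59)² + (0.71)² + (0.26)² + (0.48)² + (-0.22)² + (0.92)² + (-0.67)² = 3.3571.
Posterior: Inv-Gamma(8.7 + 10/2, 3.5 + 3.3571/2) = Inv-Gamma(13.70, 5.17855).
Mode = β/(α+1) = 5.17855/14.70 = 0.3523.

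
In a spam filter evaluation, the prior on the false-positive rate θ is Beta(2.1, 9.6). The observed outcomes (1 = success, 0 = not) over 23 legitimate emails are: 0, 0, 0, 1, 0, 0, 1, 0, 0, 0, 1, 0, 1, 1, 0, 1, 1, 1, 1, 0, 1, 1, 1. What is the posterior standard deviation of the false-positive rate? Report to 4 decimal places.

0.0822

The Beta prior is conjugate to a Binomial/Bernoulli likelihood; the update adds successes to α and failures to β.
Posterior: Beta(α+k, β+n−k) = Beta(2.1+12, 9.6+11) = Beta(14.1, 20.6).
Var = αβ/((α+β)²(α+β+1)) = 14.1·20.6/(34.7²·35.7) = 0.00675708; SD = √0.00675708 = 0.0822.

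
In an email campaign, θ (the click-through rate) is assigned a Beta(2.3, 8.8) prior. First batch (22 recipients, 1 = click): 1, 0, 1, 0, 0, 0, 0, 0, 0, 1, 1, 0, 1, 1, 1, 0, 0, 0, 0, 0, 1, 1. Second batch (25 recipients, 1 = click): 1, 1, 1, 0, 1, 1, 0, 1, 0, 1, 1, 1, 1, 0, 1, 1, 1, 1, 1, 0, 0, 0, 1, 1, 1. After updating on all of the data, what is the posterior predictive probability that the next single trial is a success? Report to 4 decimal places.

0.5043

The Beta prior is conjugate to a Binomial/Bernoulli likelihood; the update adds successes to α and failures to β.
After batch 1: Beta(2.3+9, 8.8+13) = Beta(11.3, 21.8).
After batch 2: Beta(11.3+18, 21.8+7) = Beta(29.3, 28.8).
For a single future Bernoulli trial, P(success | data) = α/(α+β) = 0.5043.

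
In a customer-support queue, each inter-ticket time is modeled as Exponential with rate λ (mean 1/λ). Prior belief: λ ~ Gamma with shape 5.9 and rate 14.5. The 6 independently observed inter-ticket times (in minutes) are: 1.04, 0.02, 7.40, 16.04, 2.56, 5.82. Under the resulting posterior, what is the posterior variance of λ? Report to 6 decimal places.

With a Gamma(shape α, rate β) prior on the exponential rate λ, the posterior after n observations with total T = Σxᵢ is Gamma(α+n, β+T).
Sum of observations T = 32.88 minutes; n = 6.
Posterior: Gamma(5.9+6, 14.5+32.88) = Gamma(11.9, 47.38).
Var = α/β² = 0.005301.

0.005301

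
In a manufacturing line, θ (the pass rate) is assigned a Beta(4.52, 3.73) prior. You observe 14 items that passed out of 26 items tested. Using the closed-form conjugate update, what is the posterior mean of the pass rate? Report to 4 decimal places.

The Beta prior is conjugate to a Binomial/Bernoulli likelihood; the update adds successes to α and failures to β.
Posterior: Beta(α+k, β+n−k) = Beta(4.52+14, 3.73+12) = Beta(18.52, 15.73).
Posterior mean = α/(α+β) = 18.52/34.25 = 0.5407.

0.5407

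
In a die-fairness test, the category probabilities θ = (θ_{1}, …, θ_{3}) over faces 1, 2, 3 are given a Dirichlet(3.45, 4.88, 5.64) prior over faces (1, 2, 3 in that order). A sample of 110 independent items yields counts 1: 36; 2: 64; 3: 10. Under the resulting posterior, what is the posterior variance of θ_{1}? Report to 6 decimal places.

0.001736

The Dirichlet prior is conjugate to the Multinomial likelihood: each posterior αⱼ = prior αⱼ + observed count nⱼ.
Posterior concentration: (39.45, 68.88, 15.64), total = 123.97.
Var[θ_j] = α_j(Σα−α_j)/((Σα)²(Σα+1)) = 39.45·84.52/(123.97²·124.97) = 0.001736.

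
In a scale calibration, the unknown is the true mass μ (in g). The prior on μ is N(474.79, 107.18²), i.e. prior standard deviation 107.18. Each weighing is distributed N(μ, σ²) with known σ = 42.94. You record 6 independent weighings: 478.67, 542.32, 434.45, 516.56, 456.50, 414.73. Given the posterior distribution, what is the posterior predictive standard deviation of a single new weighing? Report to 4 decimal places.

46.2941

For Normal data with known variance σ², a Normal(μ₀, σ₀²) prior on μ is conjugate. Posterior precision = 1/σ₀² + n/σ²; posterior mean is the precision-weighted average of μ₀ and x̄.
σ₀² = 107.18² = 11487.5524, σ² = 42.94² = 1843.8436; σ² + n·σ₀² = 1843.8436 + 6·11487.5524 = 70769.158.
Posterior precision = 1/σ₀² + n/σ² = 1/11487.5524 + 6/1843.8436 = (σ² + n·σ₀²)/(σ₀²σ²) = 70769.158/(11487.5524·1843.8436); posterior variance σₙ² = σ₀²σ²/(σ² + n·σ₀²) = 11487.5524·1843.8436/70769.158 = 299.300579.
Predictive variance for one new observation = σₙ² + σ² = 11487.5524·1843.8436/70769.158 + 1843.8436 = σ²·(σ₀² + 70769.158)/70769.158 = 1843.8436·82256.7104/70769.158 = 2143.144179; SD = √(1843.8436·82256.7104/70769.158) = 46.2941.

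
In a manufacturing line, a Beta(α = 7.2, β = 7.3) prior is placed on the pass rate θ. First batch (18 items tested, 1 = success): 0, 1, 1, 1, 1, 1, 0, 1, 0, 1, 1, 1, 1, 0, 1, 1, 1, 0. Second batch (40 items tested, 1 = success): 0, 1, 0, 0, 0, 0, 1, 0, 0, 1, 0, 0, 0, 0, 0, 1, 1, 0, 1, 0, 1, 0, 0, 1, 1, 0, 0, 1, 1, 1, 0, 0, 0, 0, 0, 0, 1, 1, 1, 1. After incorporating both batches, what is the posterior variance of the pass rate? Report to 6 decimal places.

0.003401

The Beta prior is conjugate to a Binomial/Bernoulli likelihood; the update adds successes to α and failures to β.
After batch 1: Beta(7.2+13, 7.3+5) = Beta(20.2, 12.3).
After batch 2: Beta(20.2+16, 12.3+24) = Beta(36.2, 36.3).
Var = αβ/((α+β)²(α+β+1)) = 36.2·36.3/(72.5²·73.5) = 0.003401.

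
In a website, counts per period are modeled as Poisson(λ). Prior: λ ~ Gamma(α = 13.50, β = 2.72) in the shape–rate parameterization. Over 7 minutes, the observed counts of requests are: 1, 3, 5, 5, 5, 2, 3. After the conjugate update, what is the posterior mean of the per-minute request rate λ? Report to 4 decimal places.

With a Gamma(shape α, rate β) prior, the Poisson likelihood is conjugate: the posterior is Gamma(α + ΣXᵢ, β + n).
Sum of counts S = 24 over n = 7 minutes.
Posterior: Gamma(α+S, β+n) = Gamma(13.50+24, 2.72+7) = Gamma(37.50, 9.72).
Posterior mean = α/β = 37.50/9.72 = 3.8580.

3.8580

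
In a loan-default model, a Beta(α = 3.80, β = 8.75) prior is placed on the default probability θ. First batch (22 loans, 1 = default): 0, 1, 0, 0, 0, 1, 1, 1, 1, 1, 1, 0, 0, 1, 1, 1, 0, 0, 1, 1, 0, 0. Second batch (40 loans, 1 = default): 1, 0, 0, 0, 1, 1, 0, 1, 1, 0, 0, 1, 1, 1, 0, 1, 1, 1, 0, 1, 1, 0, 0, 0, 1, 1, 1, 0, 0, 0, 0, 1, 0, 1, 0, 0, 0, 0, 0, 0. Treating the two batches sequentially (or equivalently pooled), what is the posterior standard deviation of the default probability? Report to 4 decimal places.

The Beta prior is conjugate to a Binomial/Bernoulli likelihood; the update adds successes to α and failures to β.
After batch 1: Beta(3.80+12, 8.75+10) = Beta(15.80, 18.75).
After batch 2: Beta(15.80+18, 18.75+22) = Beta(33.80, 40.75).
Var = αβ/((α+β)²(α+β+1)) = 33.80·40.75/(74.55²·75.55) = 0.00328031; SD = √0.00328031 = 0.0573.

0.0573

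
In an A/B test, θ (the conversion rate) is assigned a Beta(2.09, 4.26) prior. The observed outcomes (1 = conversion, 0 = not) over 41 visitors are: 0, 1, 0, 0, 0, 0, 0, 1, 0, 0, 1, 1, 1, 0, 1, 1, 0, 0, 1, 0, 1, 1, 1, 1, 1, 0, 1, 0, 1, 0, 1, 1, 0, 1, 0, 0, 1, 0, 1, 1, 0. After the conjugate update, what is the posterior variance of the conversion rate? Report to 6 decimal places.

The Beta prior is conjugate to a Binomial/Bernoulli likelihood; the update adds successes to α and failures to β.
Posterior: Beta(α+k, β+n−k) = Beta(2.09+21, 4.26+20) = Beta(23.09, 24.26).
Var = αβ/((α+β)²(α+β+1)) = 23.09·24.26/(47.35²·48.35) = 0.005167.

0.005167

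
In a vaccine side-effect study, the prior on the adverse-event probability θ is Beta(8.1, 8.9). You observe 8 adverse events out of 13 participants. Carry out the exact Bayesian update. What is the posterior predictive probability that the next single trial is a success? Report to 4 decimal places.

0.5367

The Beta prior is conjugate to a Binomial/Bernoulli likelihood; the update adds successes to α and failures to β.
Posterior: Beta(α+k, β+n−k) = Beta(8.1+8, 8.9+5) = Beta(16.1, 13.9).
For a single future Bernoulli trial, P(success | data) = α/(α+β) = 0.5367.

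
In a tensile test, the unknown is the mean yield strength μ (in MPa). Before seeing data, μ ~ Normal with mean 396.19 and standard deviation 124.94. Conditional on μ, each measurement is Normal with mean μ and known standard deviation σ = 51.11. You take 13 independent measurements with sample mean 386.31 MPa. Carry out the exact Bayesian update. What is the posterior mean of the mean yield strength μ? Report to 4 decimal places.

386.4356

For Normal data with known variance σ², a Normal(μ₀, σ₀²) prior on μ is conjugate. Posterior precision = 1/σ₀² + n/σ²; posterior mean is the precision-weighted average of μ₀ and x̄.
n·x̄ = 13·386.31 = 5022.03.
σ₀² = 124.94² = 15610.0036, σ² = 51.11² = 2612.2321; σ² + n·σ₀² = 2612.2321 + 13·15610.0036 = 205542.2789.
Posterior mean = (μ₀/σ₀² + n·x̄/σ²)/(1/σ₀² + n/σ²) = (σ²·μ₀ + σ₀²·n·x̄)/(σ² + n·σ₀²) = (2612.2321·396.19 + 15610.0036·5022.03)/205542.2789 = 79428846.615007/205542.2789 = 386.4356.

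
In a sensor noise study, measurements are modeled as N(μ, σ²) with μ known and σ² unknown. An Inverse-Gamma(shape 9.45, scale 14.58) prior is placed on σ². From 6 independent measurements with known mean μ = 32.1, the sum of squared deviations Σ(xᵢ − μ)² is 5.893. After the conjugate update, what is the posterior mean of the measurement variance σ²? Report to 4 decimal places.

1.5307

With known mean μ and an Inverse-Gamma(α, β) prior on σ², the Normal likelihood is conjugate: posterior is Inv-Gamma(α + n/2, β + Σ(xᵢ−μ)²/2).
Posterior: Inv-Gamma(9.45 + 6/2, 14.58 + 5.893/2) = Inv-Gamma(12.45, 17.5265).
E[σ²|data] = β/(α−1) = 17.5265/11.45 = 1.5307.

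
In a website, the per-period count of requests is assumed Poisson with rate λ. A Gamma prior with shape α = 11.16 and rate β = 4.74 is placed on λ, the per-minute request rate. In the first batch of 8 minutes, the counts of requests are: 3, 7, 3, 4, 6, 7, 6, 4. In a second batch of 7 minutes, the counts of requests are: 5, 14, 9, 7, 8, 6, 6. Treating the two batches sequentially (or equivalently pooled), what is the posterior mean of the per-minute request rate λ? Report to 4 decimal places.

With a Gamma(shape α, rate β) prior, the Poisson likelihood is conjugate: the posterior is Gamma(α + ΣXᵢ, β + n).
Batch 1: sum of counts S = 40 over n = 8 minutes.
After batch 1: Gamma(α+S, β+n) = Gamma(11.16+40, 4.74+8) = Gamma(51.16, 12.74).
Batch 2: sum of counts S = 55 over n = 7 minutes.
After batch 2: Gamma(α+S, β+n) = Gamma(51.16+55, 12.74+7) = Gamma(106.16, 19.74).
Posterior mean = α/β = 106.16/19.74 = 5.3779.

5.3779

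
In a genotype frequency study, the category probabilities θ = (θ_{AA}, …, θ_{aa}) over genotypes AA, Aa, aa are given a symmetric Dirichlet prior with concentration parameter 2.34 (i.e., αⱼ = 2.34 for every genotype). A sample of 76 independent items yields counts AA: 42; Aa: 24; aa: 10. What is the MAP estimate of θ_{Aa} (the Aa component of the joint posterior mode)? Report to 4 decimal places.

The Dirichlet prior is conjugate to the Multinomial likelihood: each posterior αⱼ = prior αⱼ + observed count nⱼ.
Posterior concentration: (44.34, 26.34, 12.34), total = 83.02.
Joint mode component: (α_{Aa}−1)/(Σα−K) = 25.34/80.02 = 0.3167.

0.3167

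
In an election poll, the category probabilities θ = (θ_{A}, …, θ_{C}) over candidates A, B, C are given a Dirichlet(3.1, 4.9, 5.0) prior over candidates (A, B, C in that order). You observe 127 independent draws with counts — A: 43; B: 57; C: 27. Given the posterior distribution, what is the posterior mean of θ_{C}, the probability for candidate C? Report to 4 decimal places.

The Dirichlet prior is conjugate to the Multinomial likelihood: each posterior αⱼ = prior αⱼ + observed count nⱼ.
Posterior concentration: (46.1, 61.9, 32.0), total = 140.0.
E[θ_{C}|data] = α_{C}/Σα = 32.0/140.0 = 0.2286.

0.2286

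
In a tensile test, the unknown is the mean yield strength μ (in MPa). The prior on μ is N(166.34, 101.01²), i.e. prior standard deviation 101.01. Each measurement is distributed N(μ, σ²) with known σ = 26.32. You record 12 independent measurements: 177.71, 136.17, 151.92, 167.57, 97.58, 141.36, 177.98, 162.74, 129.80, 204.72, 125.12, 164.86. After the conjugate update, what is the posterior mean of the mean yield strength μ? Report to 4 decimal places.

153.2018

For Normal data with known variance σ², a Normal(μ₀, σ₀²) prior on μ is conjugate. Posterior precision = 1/σ₀² + n/σ²; posterior mean is the precision-weighted average of μ₀ and x̄.
Σxᵢ = 177.71 + 136.17 + 151.92 + 167.57 + 97.58 + 141.36 + 177.98 + 162.74 + 129.80 + 204.72 + 125.12 + 164.86 = 1837.53, so n·x̄ = 1837.53.
σ₀² = 101.01² = 10203.0201, σ² = 26.32² = 692.7424; σ² + n·σ₀² = 692.7424 + 12·10203.0201 = 123128.9836.
Posterior mean = (μ₀/σ₀² + n·x̄/σ²)/(1/σ₀² + n/σ²) = (σ²·μ₀ + σ₀²·n·x̄)/(σ² + n·σ₀²) = (692.7424·166.34 + 10203.0201·1837.53)/123128.9836 = 18863586.295169/123128.9836 = 153.2018.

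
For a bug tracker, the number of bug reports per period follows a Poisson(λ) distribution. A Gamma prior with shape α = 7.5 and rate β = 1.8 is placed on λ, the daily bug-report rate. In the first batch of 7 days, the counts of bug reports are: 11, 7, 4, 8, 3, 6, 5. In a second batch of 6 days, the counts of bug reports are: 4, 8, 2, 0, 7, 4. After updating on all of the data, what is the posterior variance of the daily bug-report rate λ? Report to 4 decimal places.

With a Gamma(shape α, rate β) prior, the Poisson likelihood is conjugate: the posterior is Gamma(α + ΣXᵢ, β + n).
Batch 1: sum of counts S = 44 over n = 7 days.
After batch 1: Gamma(α+S, β+n) = Gamma(7.5+44, 1.8+7) = Gamma(51.5, 8.8).
Batch 2: sum of counts S = 25 over n = 6 days.
After batch 2: Gamma(α+S, β+n) = Gamma(51.5+25, 8.8+6) = Gamma(76.5, 14.8).
Var = α/β² = 76.5/14.8² = 0.3493.

0.3493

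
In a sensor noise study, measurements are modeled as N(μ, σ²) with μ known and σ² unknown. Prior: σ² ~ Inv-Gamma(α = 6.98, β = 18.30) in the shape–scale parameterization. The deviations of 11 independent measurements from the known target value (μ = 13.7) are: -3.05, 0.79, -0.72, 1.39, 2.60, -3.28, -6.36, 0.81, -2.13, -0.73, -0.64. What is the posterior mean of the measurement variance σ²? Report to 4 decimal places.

4.9251

With known mean μ and an Inverse-Gamma(α, β) prior on σ², the Normal likelihood is conjugate: posterior is Inv-Gamma(α + n/2, β + Σ(xᵢ−μ)²/2).
Σ(xᵢ−μ)² = (-3.05)² + (0.79)² + (-0.72)² + (1.39)² + (2.60)² + (-3.28)² + (-6.36)² + (0.81)² + (-2.13)² + (-0.73)² + (-0.64)² = 76.4806.
Posterior: Inv-Gamma(6.98 + 11/2, 18.30 + 76.4806/2) = Inv-Gamma(12.48, 56.54030).
E[σ²|data] = β/(α−1) = 56.54030/11.48 = 4.9251.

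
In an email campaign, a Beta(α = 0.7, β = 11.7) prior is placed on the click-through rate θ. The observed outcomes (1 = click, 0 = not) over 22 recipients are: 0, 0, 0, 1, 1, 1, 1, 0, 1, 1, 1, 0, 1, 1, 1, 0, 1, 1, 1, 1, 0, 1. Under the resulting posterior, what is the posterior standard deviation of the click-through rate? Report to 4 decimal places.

0.0837

The Beta prior is conjugate to a Binomial/Bernoulli likelihood; the update adds successes to α and failures to β.
Posterior: Beta(α+k, β+n−k) = Beta(0.7+15, 11.7+7) = Beta(15.7, 18.7).
Var = αβ/((α+β)²(α+β+1)) = 15.7·18.7/(34.4²·35.4) = 0.00700844; SD = √0.00700844 = 0.0837.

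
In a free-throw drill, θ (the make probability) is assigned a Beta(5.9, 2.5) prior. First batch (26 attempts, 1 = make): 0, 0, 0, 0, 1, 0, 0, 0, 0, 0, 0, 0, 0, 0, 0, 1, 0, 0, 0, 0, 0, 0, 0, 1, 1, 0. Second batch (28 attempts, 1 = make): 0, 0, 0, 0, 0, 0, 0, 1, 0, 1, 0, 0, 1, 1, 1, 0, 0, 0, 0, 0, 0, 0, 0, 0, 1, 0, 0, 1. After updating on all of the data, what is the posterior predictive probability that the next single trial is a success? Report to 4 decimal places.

The Beta prior is conjugate to a Binomial/Bernoulli likelihood; the update adds successes to α and failures to β.
After batch 1: Beta(5.9+4, 2.5+22) = Beta(9.9, 24.5).
After batch 2: Beta(9.9+7, 24.5+21) = Beta(16.9, 45.5).
For a single future Bernoulli trial, P(success | data) = α/(α+β) = 0.2708.

0.2708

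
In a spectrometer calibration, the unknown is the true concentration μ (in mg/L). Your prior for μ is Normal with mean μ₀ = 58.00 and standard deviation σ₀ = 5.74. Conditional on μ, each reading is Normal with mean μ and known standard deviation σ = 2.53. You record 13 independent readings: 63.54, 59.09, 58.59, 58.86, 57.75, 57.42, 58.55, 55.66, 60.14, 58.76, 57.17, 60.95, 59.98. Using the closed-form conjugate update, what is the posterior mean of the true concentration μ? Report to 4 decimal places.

For Normal data with known variance σ², a Normal(μ₀, σ₀²) prior on μ is conjugate. Posterior precision = 1/σ₀² + n/σ²; posterior mean is the precision-weighted average of μ₀ and x̄.
Σxᵢ = 63.54 + 59.09 + 58.59 + 58.86 + 57.75 + 57.42 + 58.55 + 55.66 + 60.14 + 58.76 + 57.17 + 60.95 + 59.98 = 766.46, so n·x̄ = 766.46.
σ₀² = 5.74² = 32.9476, σ² = 2.53² = 6.4009; σ² + n·σ₀² = 6.4009 + 13·32.9476 = 434.7197.
Posterior mean = (μ₀/σ₀² + n·x̄/σ²)/(1/σ₀² + n/σ²) = (σ²·μ₀ + σ₀²·n·x̄)/(σ² + n·σ₀²) = (6.4009·58.00 + 32.9476·766.46)/434.7197 = 25624.269696/434.7197 = 58.9443.

58.9443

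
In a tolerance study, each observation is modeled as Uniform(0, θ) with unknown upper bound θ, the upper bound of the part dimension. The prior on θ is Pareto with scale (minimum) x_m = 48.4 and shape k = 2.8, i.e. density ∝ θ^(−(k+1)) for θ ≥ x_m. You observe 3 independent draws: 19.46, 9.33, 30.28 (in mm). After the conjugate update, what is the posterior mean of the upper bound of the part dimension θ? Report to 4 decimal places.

58.4833

A Pareto(scale x_m, shape k) prior on the upper bound θ of Uniform(0, θ) is conjugate: posterior is Pareto(max(x_m, max xᵢ), k + n).
Sample maximum = 30.28; prior scale x_m = 48.4 → posterior scale = max = 48.40.
Posterior shape = 2.8 + 3 = 5.8.
E[θ|data] = k·x_m/(k−1) = 5.8·48.40/4.8 = 58.4833.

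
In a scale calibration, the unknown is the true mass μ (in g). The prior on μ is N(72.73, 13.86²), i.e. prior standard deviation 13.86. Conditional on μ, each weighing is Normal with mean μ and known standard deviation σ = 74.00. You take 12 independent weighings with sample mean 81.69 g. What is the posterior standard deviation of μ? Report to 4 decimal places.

For Normal data with known variance σ², a Normal(μ₀, σ₀²) prior on μ is conjugate. Posterior precision = 1/σ₀² + n/σ²; posterior mean is the precision-weighted average of μ₀ and x̄.
σ₀² = 13.86² = 192.0996, σ² = 74.00² = 5476; σ² + n·σ₀² = 5476 + 12·192.0996 = 7781.1952.
Posterior precision = 1/σ₀² + n/σ² = 1/192.0996 + 12/5476 = (σ² + n·σ₀²)/(σ₀²σ²) = 7781.1952/(192.0996·5476); posterior variance σₙ² = σ₀²σ²/(σ² + n·σ₀²) = 192.0996·5476/7781.1952 = 135.189695.
Posterior SD = √σₙ² = √(192.0996·5476/7781.1952) = 11.6271.

11.6271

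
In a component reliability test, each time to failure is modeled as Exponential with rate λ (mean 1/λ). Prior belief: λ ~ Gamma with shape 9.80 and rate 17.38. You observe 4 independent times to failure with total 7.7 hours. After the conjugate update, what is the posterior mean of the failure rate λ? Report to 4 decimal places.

0.5502

With a Gamma(shape α, rate β) prior on the exponential rate λ, the posterior after n observations with total T = Σxᵢ is Gamma(α+n, β+T).
Posterior: Gamma(9.80+4, 17.38+7.7) = Gamma(13.80, 25.08).
Posterior mean of λ = α/β = 13.80/25.08 = 0.5502.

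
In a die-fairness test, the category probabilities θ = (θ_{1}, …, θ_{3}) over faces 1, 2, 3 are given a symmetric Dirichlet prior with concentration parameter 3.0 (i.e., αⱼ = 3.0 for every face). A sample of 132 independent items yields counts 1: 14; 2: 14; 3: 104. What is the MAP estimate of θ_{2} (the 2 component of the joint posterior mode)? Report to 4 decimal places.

The Dirichlet prior is conjugate to the Multinomial likelihood: each posterior αⱼ = prior αⱼ + observed count nⱼ.
Posterior concentration: (17.0, 17.0, 107.0), total = 141.0.
Joint mode component: (α_{2}−1)/(Σα−K) = 16.0/138.0 = 0.1159.

0.1159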